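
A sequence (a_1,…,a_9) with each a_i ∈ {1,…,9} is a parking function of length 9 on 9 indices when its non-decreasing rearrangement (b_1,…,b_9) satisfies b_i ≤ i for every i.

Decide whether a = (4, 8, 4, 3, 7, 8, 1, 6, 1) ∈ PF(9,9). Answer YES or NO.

Order a: b = (1, 1, 3, 4, 4, 6, 7, 8, 8).
  b_1=1 ≤ 1
  b_2=1 ≤ 2
  b_3=3 ≤ 3
  b_4=4 ≤ 4
  b_5=4 ≤ 5
  b_6=6 ≤ 6
  b_7=7 ≤ 7
  b_8=8 ≤ 8
  b_9=8 ≤ 9
All bounds hold ⇒ YES

YES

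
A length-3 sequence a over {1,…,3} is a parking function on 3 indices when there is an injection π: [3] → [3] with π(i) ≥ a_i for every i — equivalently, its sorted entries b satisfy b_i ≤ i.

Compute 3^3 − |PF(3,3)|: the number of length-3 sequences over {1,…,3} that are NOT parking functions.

|PF| = (4−3)·4^(3−1) = 1 · 16 = 16 (Konheim–Weiss)
E.g. (3,2,3) → sorted (2,3,3): b_1=2>1, not a PF.
So 27 − 16 = 11 fail.

11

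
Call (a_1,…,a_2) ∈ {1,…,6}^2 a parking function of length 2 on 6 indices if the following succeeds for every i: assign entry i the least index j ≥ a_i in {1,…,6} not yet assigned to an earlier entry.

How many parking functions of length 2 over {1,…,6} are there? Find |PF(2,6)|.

|PF(2,6)| = (6+1−2)·(6+1)^{2−1} = 5×7 = 35 (Pollak)
Check (1,3) → sorted (1,3): b_i ≤ 4+i ∀i, a PF.

35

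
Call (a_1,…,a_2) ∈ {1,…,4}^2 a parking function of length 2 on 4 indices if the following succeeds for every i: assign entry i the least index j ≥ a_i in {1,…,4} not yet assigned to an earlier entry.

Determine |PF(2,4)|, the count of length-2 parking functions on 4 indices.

15

|PF(2,4)| = (4−2+1)·(4+1)^(2−1) = 3×5 = 15 (Konheim–Weiss)
One tuple (2,4) → sorted (2,4): b_i ≤ 2+i ∀i, a PF.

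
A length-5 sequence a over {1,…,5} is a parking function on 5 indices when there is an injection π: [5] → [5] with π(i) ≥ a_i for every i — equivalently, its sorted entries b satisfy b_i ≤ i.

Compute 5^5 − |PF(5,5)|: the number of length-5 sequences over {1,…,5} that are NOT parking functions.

Count = (5+1−5)·(5+1)^{5−1} = 1 · 1296 = 1296 (Konheim–Weiss)
Example (5,3,5,5,2) → sorted (2,3,5,5,5): b_1=2>1, not a PF.
Total 3125; non-PF = 3125−1296 = 1829

1829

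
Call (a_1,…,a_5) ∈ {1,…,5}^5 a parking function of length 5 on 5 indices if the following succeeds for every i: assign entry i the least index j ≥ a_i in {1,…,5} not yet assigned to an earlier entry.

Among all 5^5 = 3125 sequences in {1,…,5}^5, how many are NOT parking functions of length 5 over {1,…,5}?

|PF(5,5)| = (5−5+1)·(5+1)^(5−1) = 1·1296 = 1296
Example (4,4,5,2,4) → sorted (2,4,4,4,5): b_1=2>1, not a PF.
So 3125 − 1296 = 1829 fail.

1829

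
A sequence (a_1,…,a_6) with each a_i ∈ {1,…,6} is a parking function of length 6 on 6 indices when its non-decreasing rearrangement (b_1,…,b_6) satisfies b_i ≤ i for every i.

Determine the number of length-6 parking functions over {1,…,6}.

16807

#PF = (6+1−6)·(6+1)^{6−1} = 1×16807 = 16807 [KW]
Example (2,5,5,3,3,1) → sorted (1,2,3,3,5,5): b_i ≤ i ∀i, a PF.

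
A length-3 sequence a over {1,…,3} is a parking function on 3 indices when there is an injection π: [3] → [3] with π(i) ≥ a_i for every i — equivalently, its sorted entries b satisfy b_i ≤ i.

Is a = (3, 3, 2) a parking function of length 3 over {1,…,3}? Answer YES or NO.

NO

Order a: b = (2, 3, 3).
  b_1=2 > 1
  fails at i=1 ⇒ NO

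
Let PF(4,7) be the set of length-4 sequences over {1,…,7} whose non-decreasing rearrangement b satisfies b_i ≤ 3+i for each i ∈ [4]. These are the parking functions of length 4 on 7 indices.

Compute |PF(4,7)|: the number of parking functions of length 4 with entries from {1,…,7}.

2048

|PF(4,7)| = (7−4+1)·(7+1)^(4−1) = 4·512 = 2048 [KW]
One tuple (5,3,1,3) → sorted (1,3,3,5): b_i ≤ 3+i ∀i, a PF.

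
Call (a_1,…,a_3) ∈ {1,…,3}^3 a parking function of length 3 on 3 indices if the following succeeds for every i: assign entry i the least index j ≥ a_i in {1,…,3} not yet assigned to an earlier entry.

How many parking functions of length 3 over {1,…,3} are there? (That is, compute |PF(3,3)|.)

#PF = (3+1−3)·(3+1)^{3−1} = 1 · 16 = 16 (Pollak)
Example (1,3,2) → sorted (1,2,3): b_i ≤ i ∀i, a PF.

16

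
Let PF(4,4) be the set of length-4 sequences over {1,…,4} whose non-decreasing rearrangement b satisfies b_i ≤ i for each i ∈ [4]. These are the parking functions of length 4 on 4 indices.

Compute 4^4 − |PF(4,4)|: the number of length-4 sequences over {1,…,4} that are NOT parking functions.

Count = (4+1−4)·(4+1)^{4−1} = 1×125 = 125
One tuple (4,1,1,4) → sorted (1,1,4,4): b_3=4>3, not a PF.
Total 256; non-PF = 256−125 = 131

131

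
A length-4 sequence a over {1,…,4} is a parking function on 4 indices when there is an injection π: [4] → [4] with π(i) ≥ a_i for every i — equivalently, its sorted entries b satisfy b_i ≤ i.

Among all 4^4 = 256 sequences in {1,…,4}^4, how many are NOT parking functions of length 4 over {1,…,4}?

131

Count = 1·5^3 = 1 · 125 = 125 (Konheim–Weiss)
One tuple (3,1,4,4) → sorted (1,3,4,4): b_2=3>2, not a PF.
4^4 − 125 = 256 − 125 = 131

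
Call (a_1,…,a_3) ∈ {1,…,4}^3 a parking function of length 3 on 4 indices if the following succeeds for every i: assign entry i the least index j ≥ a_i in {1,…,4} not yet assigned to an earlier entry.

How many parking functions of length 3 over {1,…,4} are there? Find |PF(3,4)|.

50

|PF(3,4)| = 2·5^2 = 2 · 25 = 50 (Konheim–Weiss)
Check (3,2,4) → sorted (2,3,4): b_i ≤ 1+i ∀i, a PF.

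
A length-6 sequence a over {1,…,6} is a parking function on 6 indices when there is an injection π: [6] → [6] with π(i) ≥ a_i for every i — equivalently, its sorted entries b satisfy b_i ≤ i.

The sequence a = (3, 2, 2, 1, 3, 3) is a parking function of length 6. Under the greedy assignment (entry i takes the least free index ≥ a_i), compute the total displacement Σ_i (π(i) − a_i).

7

Σπ = 21 ({1..6} each once); Σa = 3+2+2+1+3+3 = 14; disp = 21−14 = 7.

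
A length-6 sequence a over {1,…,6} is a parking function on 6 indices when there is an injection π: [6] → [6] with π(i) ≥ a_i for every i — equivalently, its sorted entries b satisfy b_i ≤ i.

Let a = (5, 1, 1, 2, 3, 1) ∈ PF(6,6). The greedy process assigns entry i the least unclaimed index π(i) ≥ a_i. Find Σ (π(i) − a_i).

8

Σπ = 21 ({1..6} each once); Σa = 5+1+1+2+3+1 = 13; disp = 21−13 = 8.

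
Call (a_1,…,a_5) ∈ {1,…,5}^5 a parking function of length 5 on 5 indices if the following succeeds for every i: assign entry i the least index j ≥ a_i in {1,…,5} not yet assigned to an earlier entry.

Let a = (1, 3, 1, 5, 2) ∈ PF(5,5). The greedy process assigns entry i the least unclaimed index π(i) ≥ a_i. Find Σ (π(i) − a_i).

3

Σπ(i) = 1+…+5 = 15; Σa = 1+3+1+5+2 = 12; disp = 15−12 = 3.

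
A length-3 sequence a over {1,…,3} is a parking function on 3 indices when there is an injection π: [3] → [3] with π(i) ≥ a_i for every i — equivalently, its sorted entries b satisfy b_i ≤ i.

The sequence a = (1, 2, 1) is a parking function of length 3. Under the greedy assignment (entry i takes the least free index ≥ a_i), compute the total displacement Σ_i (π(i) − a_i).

Σπ = 3·4/2 = 6 (π permutes [3]); Σa = 1+2+1 = 4; disp = 6−4 = 2.

2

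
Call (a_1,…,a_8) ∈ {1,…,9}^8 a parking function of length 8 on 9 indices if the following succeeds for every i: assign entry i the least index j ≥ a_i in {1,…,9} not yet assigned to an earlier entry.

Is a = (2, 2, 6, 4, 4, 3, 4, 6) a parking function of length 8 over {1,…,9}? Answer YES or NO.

YES

Sorted: b = (2, 2, 3, 4, 4, 4, 6, 6).
  b_1=2 ≤ 2
  b_2=2 ≤ 3
  b_3=3 ≤ 4
  b_4=4 ≤ 5
  b_5=4 ≤ 6
  b_6=4 ≤ 7
  b_7=6 ≤ 8
  b_8=6 ≤ 9
All bounds hold ⇒ YES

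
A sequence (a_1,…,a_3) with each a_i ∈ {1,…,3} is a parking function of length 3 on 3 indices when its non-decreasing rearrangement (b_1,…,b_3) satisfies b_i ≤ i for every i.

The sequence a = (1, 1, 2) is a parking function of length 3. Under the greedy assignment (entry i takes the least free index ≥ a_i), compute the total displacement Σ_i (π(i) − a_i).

Σπ(i) = 1+…+3 = 6; Σa = 1+1+2 = 4; disp = 6−4 = 2.

2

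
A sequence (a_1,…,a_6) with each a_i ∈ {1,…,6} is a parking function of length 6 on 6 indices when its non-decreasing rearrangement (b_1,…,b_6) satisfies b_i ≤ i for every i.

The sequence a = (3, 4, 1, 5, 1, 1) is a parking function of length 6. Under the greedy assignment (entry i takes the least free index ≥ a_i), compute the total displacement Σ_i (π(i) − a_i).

Σπ(i) = 1+…+6 = 21; Σa = 3+4+1+5+1+1 = 15; disp = 21−15 = 6.

6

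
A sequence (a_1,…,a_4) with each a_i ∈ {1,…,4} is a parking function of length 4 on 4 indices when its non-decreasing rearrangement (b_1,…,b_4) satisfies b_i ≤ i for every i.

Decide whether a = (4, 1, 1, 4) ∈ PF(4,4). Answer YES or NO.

Rearranged: b = (1, 1, 4, 4).
  b_1=1 ≤ 1
  b_2=1 ≤ 2
  b_3=4 > 3
  fails at i=3 ⇒ NO

NO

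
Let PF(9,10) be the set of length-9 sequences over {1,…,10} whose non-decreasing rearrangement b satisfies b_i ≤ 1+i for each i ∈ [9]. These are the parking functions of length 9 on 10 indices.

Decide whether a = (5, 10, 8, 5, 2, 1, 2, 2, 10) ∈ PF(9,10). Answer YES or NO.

Sorted: b = (1, 2, 2, 2, 5, 5, 8, 10, 10).
  b_1=1 ≤ 2
  b_2=2 ≤ 3
  b_3=2 ≤ 4
  b_4=2 ≤ 5
  b_5=5 ≤ 6
  b_6=5 ≤ 7
  b_7=8 ≤ 8
  b_8=10 > 9
  fails at i=8 ⇒ NO

NO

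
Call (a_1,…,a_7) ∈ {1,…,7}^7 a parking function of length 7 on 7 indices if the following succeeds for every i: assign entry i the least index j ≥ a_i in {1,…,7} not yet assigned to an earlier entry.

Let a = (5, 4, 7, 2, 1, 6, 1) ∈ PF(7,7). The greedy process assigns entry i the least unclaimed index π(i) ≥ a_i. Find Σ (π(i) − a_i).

2

Σπ = 28 ({1..7} each once); Σa = 5+4+7+2+1+6+1 = 26; disp = 28−26 = 2.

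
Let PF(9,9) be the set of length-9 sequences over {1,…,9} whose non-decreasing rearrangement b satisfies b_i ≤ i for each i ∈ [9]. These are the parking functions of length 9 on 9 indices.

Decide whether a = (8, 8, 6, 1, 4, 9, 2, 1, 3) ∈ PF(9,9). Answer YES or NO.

Sorted: b = (1, 1, 2, 3, 4, 6, 8, 8, 9).
  b_1=1 ≤ 1
  b_2=1 ≤ 2
  b_3=2 ≤ 3
  b_4=3 ≤ 4
  b_5=4 ≤ 5
  b_6=6 ≤ 6
  b_7=8 > 7
  fails at i=7 ⇒ NO

NO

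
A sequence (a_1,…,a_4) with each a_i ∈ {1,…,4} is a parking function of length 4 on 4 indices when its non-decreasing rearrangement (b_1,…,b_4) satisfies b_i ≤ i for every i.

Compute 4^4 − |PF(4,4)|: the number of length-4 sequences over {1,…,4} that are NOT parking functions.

131

|PF(4,4)| = (4−4+1)·(4+1)^(4−1) = 1×125 = 125 (Konheim–Weiss)
Check (4,3,1,4) → sorted (1,3,4,4): b_2=3>2, not a PF.
So 256 − 125 = 131 fail.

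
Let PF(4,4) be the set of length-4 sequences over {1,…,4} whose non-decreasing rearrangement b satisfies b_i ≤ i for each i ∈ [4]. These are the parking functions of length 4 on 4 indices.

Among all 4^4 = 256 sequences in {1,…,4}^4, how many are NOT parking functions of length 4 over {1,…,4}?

131

#PF = 1·5^3 = 1·125 = 125 [KW]
One tuple (4,4,1,4) → sorted (1,4,4,4): b_2=4>2, not a PF.
So 256 − 125 = 131 fail.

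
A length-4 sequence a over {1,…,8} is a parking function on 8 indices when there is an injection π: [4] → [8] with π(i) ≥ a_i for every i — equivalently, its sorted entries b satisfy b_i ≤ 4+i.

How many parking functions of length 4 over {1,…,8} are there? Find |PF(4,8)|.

3645

#PF = 5·9^3 = 5×729 = 3645 (Konheim–Weiss)
One tuple (6,4,1,1) → sorted (1,1,4,6): b_i ≤ 4+i ∀i, a PF.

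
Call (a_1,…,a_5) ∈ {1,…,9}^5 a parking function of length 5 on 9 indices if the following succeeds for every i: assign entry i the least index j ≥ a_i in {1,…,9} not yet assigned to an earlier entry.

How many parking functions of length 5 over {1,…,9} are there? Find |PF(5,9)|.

|PF| = (9+1−5)·(9+1)^{5−1} = 5·10000 = 50000 (Konheim–Weiss)
One tuple (5,3,5,5,8) → sorted (3,5,5,5,8): b_i ≤ 4+i ∀i, a PF.

50000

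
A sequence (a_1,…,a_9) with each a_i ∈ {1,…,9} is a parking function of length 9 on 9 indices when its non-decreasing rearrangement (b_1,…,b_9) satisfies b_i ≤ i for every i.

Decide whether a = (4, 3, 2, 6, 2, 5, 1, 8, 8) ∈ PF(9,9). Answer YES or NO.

YES

Rearranged: b = (1, 2, 2, 3, 4, 5, 6, 8, 8).
  b_1=1 ≤ 1
  b_2=2 ≤ 2
  b_3=2 ≤ 3
  b_4=3 ≤ 4
  b_5=4 ≤ 5
  b_6=5 ≤ 6
  b_7=6 ≤ 7
  b_8=8 ≤ 8
  b_9=8 ≤ 9
All bounds hold ⇒ YES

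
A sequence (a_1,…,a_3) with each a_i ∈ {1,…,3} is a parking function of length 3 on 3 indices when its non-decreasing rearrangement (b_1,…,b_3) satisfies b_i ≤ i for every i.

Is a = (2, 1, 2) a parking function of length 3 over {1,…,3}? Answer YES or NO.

YES

Order a: b = (1, 2, 2).
  b_1=1 ≤ 1
  b_2=2 ≤ 2
  b_3=2 ≤ 3
All bounds hold ⇒ YES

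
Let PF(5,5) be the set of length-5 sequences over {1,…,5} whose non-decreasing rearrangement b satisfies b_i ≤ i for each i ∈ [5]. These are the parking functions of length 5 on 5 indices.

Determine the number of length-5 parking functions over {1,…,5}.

|PF(5,5)| = (6−5)·6^(5−1) = 1×1296 = 1296
E.g. (5,1,4,1,3) → sorted (1,1,3,4,5): b_i ≤ i ∀i, a PF.

1296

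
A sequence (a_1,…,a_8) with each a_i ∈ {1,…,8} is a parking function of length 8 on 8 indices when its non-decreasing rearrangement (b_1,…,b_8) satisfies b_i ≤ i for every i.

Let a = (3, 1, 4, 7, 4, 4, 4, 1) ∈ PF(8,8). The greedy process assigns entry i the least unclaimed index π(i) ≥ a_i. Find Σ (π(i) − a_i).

8

Σπ(i) = 1+…+8 = 36; Σa = 3+1+4+7+4+4+4+1 = 28; disp = 36−28 = 8.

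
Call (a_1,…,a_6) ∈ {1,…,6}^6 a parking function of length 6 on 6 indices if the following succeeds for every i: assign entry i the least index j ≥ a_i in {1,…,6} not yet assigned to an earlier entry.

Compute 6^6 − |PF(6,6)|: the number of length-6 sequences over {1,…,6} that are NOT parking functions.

Count = (6+1−6)·(6+1)^{6−1} = 1 · 16807 = 16807 (Pollak)
E.g. (4,3,1,6,5,5) → sorted (1,3,4,5,5,6): b_2=3>2, not a PF.
6^6 − 16807 = 46656 − 16807 = 29849

29849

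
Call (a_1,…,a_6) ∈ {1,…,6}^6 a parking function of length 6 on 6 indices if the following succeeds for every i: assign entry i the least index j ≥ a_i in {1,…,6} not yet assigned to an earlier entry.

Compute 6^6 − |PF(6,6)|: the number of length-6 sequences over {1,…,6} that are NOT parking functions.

Count = 1·7^5 = 1 · 16807 = 16807 (Konheim–Weiss)
Check (6,4,2,5,6,4) → sorted (2,4,4,5,6,6): b_1=2>1, not a PF.
Total 46656; non-PF = 46656−16807 = 29849

29849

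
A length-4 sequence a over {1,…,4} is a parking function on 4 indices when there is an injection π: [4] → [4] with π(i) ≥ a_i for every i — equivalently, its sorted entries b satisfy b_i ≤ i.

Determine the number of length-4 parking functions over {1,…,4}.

125

Count = (4+1−4)·(4+1)^{4−1} = 1 · 125 = 125
E.g. (2,1,2,3) → sorted (1,2,2,3): b_i ≤ i ∀i, a PF.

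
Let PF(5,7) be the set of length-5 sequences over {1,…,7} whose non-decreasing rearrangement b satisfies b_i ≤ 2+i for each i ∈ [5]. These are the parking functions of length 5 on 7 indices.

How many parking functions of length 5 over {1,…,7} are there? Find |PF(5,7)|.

12288

Count = (8−5)·8^(5−1) = 3×4096 = 12288
E.g. (3,4,4,5,4) → sorted (3,4,4,4,5): b_i ≤ 2+i ∀i, a PF.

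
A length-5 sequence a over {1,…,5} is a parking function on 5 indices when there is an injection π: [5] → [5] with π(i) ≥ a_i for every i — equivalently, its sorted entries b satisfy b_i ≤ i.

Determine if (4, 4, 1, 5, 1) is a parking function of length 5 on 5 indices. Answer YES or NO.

Sorted: b = (1, 1, 4, 4, 5).
  b_1=1 ≤ 1
  b_2=1 ≤ 2
  b_3=4 > 3
  fails at i=3 ⇒ NO

NO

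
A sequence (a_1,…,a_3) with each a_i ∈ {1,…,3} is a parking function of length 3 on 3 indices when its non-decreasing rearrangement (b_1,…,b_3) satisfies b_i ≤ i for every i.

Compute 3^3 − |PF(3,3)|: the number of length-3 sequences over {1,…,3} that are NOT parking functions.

11

Count = (4−3)·4^(3−1) = 1·16 = 16 (Pollak)
One tuple (3,2,3) → sorted (2,3,3): b_1=2>1, not a PF.
So 27 − 16 = 11 fail.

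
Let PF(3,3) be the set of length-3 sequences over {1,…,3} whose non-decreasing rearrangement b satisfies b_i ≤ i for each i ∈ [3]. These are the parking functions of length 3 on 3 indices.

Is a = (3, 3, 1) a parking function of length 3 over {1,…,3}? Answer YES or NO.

Sorted: b = (1, 3, 3).
  b_1=1 ≤ 1
  b_2=3 > 2
  fails at i=2 ⇒ NO

NO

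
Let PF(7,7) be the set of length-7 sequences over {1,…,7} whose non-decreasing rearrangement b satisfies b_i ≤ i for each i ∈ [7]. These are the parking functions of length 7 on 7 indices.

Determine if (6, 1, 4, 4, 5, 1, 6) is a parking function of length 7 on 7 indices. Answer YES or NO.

NO

Sorted: b = (1, 1, 4, 4, 5, 6, 6).
  b_1=1 ≤ 1
  b_2=1 ≤ 2
  b_3=4 > 3
  fails at i=3 ⇒ NO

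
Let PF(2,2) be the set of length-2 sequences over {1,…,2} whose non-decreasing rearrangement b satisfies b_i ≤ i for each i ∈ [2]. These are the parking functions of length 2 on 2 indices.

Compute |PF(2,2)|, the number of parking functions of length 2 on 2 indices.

3

|PF| = (2−2+1)·(2+1)^(2−1) = 1×3 = 3 (Pollak)
E.g. (1,1) → sorted (1,1): b_i ≤ i ∀i, a PF.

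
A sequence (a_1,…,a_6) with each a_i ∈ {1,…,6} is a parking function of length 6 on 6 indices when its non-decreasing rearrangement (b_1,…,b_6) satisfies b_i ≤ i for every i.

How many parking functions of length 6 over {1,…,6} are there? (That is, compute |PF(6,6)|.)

Count = (7−6)·7^(6−1) = 1·16807 = 16807 (Pollak)
Example (6,1,2,3,2,5) → sorted (1,2,2,3,5,6): b_i ≤ i ∀i, a PF.

16807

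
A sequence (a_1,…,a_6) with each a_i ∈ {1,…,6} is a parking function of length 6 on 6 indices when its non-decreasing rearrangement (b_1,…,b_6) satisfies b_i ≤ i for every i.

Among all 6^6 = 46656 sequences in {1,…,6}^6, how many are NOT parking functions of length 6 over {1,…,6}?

|PF(6,6)| = (6+1−6)·(6+1)^{6−1} = 1 · 16807 = 16807
E.g. (6,6,3,5,6,2) → sorted (2,3,5,6,6,6): b_1=2>1, not a PF.
6^6 − 16807 = 46656 − 16807 = 29849

29849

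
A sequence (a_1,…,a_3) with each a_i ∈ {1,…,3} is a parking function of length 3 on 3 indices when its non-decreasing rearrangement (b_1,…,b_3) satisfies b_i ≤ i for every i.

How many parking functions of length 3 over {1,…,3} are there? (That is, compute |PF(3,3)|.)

|PF| = (4−3)·4^(3−1) = 1 · 16 = 16 (Pollak)
Example (1,3,2) → sorted (1,2,3): b_i ≤ i ∀i, a PF.

16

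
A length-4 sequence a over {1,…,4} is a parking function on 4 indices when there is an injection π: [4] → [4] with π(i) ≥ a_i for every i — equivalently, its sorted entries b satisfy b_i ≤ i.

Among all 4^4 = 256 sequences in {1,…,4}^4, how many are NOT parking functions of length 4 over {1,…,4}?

|PF(4,4)| = (4−4+1)·(4+1)^(4−1) = 1 · 125 = 125
E.g. (3,3,4,2) → sorted (2,3,3,4): b_1=2>1, not a PF.
4^4 − 125 = 256 − 125 = 131

131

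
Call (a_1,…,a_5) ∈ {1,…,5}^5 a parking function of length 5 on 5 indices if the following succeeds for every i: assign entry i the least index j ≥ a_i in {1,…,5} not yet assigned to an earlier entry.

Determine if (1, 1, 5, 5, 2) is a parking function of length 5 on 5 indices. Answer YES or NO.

Rearranged: b = (1, 1, 2, 5, 5).
  b_1=1 ≤ 1
  b_2=1 ≤ 2
  b_3=2 ≤ 3
  b_4=5 > 4
  fails at i=4 ⇒ NO

NO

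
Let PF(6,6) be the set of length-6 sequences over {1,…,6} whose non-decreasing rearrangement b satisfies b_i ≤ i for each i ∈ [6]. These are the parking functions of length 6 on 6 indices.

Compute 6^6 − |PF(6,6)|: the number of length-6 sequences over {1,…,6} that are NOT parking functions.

|PF(6,6)| = (6−6+1)·(6+1)^(6−1) = 1×16807 = 16807 (Pollak)
Check (2,2,6,2,6,2) → sorted (2,2,2,2,6,6): b_1=2>1, not a PF.
6^6 − 16807 = 46656 − 16807 = 29849

29849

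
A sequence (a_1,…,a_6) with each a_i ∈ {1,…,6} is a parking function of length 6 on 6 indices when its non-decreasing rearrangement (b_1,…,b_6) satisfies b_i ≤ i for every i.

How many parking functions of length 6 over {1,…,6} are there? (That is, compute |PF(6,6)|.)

Count = 1·7^5 = 1 · 16807 = 16807
One tuple (4,1,5,2,1,1) → sorted (1,1,1,2,4,5): b_i ≤ i ∀i, a PF.

16807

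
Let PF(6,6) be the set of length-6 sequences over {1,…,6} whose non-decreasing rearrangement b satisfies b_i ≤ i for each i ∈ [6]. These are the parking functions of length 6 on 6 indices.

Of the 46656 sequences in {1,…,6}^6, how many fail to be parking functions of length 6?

29849

|PF| = (6+1−6)·(6+1)^{6−1} = 1·16807 = 16807
Check (4,5,2,2,5,5) → sorted (2,2,4,5,5,5): b_1=2>1, not a PF.
6^6 − 16807 = 46656 − 16807 = 29849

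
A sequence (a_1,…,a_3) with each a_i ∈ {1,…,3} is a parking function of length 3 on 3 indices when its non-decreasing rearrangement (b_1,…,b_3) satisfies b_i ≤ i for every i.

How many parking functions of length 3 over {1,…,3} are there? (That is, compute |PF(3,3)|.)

Count = (3−3+1)·(3+1)^(3−1) = 1·16 = 16 (Pollak)
One tuple (2,2,1) → sorted (1,2,2): b_i ≤ i ∀i, a PF.

16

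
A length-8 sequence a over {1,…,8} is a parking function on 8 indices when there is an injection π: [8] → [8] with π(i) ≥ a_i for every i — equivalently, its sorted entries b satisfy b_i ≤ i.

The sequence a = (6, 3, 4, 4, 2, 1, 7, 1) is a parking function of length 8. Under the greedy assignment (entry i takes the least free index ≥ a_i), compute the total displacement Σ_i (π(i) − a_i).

8

Σπ = 8·9/2 = 36 (π permutes [8]); Σa = 6+3+4+4+2+1+7+1 = 28; disp = 36−28 = 8.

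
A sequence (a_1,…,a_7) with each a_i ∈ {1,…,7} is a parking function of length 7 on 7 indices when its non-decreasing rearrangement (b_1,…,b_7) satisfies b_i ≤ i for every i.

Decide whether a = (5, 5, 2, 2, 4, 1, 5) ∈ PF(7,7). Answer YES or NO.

Rearranged: b = (1, 2, 2, 4, 5, 5, 5).
  b_1=1 ≤ 1
  b_2=2 ≤ 2
  b_3=2 ≤ 3
  b_4=4 ≤ 4
  b_5=5 ≤ 5
  b_6=5 ≤ 6
  b_7=5 ≤ 7
All bounds hold ⇒ YES

YES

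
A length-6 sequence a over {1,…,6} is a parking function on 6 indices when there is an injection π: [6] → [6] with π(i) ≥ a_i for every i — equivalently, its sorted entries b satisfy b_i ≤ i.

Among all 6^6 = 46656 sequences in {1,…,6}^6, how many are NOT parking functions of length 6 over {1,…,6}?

29849

#PF = 1·7^5 = 1·16807 = 16807 [KW]
Example (1,3,3,6,6,5) → sorted (1,3,3,5,6,6): b_2=3>2, not a PF.
So 46656 − 16807 = 29849 fail.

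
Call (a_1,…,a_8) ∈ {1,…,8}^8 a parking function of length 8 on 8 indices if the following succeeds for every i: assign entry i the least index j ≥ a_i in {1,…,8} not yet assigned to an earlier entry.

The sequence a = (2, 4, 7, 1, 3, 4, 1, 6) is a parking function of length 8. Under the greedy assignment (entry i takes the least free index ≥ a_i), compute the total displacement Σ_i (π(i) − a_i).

Σπ = 36 ({1..8} each once); Σa = 2+4+7+1+3+4+1+6 = 28; disp = 36−28 = 8.

8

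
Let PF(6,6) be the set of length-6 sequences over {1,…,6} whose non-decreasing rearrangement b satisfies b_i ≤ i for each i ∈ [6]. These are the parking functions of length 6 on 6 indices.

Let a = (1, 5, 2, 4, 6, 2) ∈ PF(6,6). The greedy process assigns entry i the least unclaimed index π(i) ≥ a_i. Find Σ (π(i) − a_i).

1

Σπ(i) = 1+…+6 = 21; Σa = 1+5+2+4+6+2 = 20; disp = 21−20 = 1.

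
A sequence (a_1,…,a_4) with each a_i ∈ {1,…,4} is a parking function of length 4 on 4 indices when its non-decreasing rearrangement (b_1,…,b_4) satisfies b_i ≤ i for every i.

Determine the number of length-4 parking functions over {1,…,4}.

|PF(4,4)| = 1·5^3 = 1 · 125 = 125 (Konheim–Weiss)
Check (1,3,3,2) → sorted (1,2,3,3): b_i ≤ i ∀i, a PF.

125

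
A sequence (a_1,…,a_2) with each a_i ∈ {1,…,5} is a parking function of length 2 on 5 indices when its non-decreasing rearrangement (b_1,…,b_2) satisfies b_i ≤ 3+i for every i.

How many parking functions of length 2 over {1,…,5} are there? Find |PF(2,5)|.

24

#PF = 4·6^1 = 4×6 = 24 (Pollak)
Example (3,4) → sorted (3,4): b_i ≤ 3+i ∀i, a PF.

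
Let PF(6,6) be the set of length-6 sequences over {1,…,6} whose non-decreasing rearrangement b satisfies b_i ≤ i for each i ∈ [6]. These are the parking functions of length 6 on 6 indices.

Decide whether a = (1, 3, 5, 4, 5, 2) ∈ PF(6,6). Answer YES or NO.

Rearranged: b = (1, 2, 3, 4, 5, 5).
  b_1=1 ≤ 1
  b_2=2 ≤ 2
  b_3=3 ≤ 3
  b_4=4 ≤ 4
  b_5=5 ≤ 5
  b_6=5 ≤ 6
All bounds hold ⇒ YES

YES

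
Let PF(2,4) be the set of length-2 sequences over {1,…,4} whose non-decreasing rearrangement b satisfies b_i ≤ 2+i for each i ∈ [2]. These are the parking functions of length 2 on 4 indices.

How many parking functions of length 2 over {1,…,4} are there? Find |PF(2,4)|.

15

|PF(2,4)| = 3·5^1 = 3 · 5 = 15 (Konheim–Weiss)
Check (2,1) → sorted (1,2): b_i ≤ 2+i ∀i, a PF.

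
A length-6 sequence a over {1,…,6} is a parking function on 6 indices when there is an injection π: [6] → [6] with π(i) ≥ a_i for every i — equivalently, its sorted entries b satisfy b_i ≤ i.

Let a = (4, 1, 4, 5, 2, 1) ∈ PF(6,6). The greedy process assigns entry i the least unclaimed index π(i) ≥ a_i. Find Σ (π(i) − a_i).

4

Σπ(i) = 1+…+6 = 21; Σa = 4+1+4+5+2+1 = 17; disp = 21−17 = 4.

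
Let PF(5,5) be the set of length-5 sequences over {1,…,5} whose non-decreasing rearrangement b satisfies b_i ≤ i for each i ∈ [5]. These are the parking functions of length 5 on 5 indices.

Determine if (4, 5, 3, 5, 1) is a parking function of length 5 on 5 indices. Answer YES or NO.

Sorted: b = (1, 3, 4, 5, 5).
  b_1=1 ≤ 1
  b_2=3 > 2
  fails at i=2 ⇒ NO

NO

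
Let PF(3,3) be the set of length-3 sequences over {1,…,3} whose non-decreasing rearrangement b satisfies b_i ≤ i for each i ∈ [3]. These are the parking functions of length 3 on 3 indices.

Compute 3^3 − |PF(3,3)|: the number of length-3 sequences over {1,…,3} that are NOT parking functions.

11

Count = 1·4^2 = 1·16 = 16 (Konheim–Weiss)
One tuple (2,3,3) → sorted (2,3,3): b_1=2>1, not a PF.
3^3 − 16 = 27 − 16 = 11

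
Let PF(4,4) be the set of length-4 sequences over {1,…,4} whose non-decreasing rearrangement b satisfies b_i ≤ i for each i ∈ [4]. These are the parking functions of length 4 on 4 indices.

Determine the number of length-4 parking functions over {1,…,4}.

Count = (4+1−4)·(4+1)^{4−1} = 1·125 = 125
E.g. (3,4,1,1) → sorted (1,1,3,4): b_i ≤ i ∀i, a PF.

125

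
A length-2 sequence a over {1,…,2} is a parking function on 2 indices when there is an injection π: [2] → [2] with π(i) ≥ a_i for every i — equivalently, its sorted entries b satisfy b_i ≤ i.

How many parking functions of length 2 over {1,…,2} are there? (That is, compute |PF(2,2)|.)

|PF| = (2−2+1)·(2+1)^(2−1) = 1 · 3 = 3 [KW]
Example (1,1) → sorted (1,1): b_i ≤ i ∀i, a PF.

3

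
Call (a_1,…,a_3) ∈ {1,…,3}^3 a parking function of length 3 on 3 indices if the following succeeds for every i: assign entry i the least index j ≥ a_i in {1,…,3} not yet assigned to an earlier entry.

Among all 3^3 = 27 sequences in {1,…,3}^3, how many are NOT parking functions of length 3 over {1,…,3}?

Count = (3+1−3)·(3+1)^{3−1} = 1·16 = 16 [KW]
One tuple (3,3,3) → sorted (3,3,3): b_1=3>1, not a PF.
Total 27; non-PF = 27−16 = 11

11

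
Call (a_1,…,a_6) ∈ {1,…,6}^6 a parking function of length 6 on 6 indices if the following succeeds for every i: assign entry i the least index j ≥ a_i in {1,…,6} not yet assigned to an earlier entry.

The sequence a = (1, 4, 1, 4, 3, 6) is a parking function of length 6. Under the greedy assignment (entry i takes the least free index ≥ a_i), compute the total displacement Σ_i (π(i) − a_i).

Σπ = 21 ({1..6} each once); Σa = 1+4+1+4+3+6 = 19; disp = 21−19 = 2.

2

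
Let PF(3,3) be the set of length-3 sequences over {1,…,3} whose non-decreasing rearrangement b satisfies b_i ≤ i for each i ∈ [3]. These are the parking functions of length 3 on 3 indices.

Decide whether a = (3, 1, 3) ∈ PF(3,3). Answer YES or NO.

Sorted: b = (1, 3, 3).
  b_1=1 ≤ 1
  b_2=3 > 2
  fails at i=2 ⇒ NO

NO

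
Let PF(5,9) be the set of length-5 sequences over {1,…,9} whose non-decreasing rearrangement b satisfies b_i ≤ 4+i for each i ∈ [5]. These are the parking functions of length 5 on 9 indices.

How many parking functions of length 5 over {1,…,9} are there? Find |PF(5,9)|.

50000

#PF = 5·10^4 = 5×10000 = 50000 (Konheim–Weiss)
E.g. (1,3,1,1,1) → sorted (1,1,1,1,3): b_i ≤ 4+i ∀i, a PF.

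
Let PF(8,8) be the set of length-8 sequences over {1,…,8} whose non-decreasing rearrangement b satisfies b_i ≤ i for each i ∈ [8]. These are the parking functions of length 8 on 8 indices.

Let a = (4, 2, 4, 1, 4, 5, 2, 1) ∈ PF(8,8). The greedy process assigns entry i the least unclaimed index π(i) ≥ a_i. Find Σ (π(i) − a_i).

Σπ = 8·9/2 = 36 (π permutes [8]); Σa = 4+2+4+1+4+5+2+1 = 23; disp = 36−23 = 13.

13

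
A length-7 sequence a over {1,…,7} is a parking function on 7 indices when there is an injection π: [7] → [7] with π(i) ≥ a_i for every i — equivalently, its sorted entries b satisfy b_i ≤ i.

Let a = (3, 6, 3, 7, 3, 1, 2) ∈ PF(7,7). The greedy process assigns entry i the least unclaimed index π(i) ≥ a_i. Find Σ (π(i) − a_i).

3

Σπ = 7·8/2 = 28 (π permutes [7]); Σa = 3+6+3+7+3+1+2 = 25; disp = 28−25 = 3.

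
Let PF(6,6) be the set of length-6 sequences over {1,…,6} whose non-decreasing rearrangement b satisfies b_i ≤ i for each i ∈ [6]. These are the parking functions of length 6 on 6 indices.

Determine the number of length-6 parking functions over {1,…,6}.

|PF(6,6)| = (7−6)·7^(6−1) = 1·16807 = 16807 (Konheim–Weiss)
One tuple (1,2,4,3,4,6) → sorted (1,2,3,4,4,6): b_i ≤ i ∀i, a PF.

16807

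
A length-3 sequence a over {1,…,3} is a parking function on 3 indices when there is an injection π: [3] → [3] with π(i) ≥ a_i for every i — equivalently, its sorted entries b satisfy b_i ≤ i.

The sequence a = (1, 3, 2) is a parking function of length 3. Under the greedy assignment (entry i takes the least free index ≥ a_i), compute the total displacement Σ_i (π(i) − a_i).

0

Σπ(i) = 1+…+3 = 6; Σa = 1+3+2 = 6; disp = 6−6 = 0.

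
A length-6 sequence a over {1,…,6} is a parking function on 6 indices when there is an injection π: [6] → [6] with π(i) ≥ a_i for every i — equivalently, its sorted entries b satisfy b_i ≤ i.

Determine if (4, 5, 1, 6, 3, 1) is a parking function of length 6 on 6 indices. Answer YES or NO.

YES

Order a: b = (1, 1, 3, 4, 5, 6).
  b_1=1 ≤ 1
  b_2=1 ≤ 2
  b_3=3 ≤ 3
  b_4=4 ≤ 4
  b_5=5 ≤ 5
  b_6=6 ≤ 6
All bounds hold ⇒ YES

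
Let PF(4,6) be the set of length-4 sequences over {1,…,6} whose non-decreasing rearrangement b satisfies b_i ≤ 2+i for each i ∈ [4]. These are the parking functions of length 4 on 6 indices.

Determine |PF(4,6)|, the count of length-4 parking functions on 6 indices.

1029

#PF = (6+1−4)·(6+1)^{4−1} = 3·343 = 1029 (Pollak)
Example (2,1,4,2) → sorted (1,2,2,4): b_i ≤ 2+i ∀i, a PF.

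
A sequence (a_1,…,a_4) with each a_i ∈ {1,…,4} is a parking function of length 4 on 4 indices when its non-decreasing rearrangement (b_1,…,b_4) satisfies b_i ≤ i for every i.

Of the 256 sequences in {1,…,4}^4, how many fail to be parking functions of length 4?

131

|PF| = (5−4)·5^(4−1) = 1·125 = 125 [KW]
One tuple (4,1,4,4) → sorted (1,4,4,4): b_2=4>2, not a PF.
Total 256; non-PF = 256−125 = 131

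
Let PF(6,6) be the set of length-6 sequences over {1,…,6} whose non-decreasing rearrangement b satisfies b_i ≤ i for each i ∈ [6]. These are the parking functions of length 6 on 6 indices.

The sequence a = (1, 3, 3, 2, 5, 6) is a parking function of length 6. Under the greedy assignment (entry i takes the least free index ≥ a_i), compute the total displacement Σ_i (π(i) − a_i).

1

Σπ(i) = 1+…+6 = 21; Σa = 1+3+3+2+5+6 = 20; disp = 21−20 = 1.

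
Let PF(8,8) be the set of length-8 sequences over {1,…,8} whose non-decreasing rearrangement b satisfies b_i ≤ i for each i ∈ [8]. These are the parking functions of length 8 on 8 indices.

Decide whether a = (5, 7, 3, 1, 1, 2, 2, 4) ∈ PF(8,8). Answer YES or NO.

YES

Order a: b = (1, 1, 2, 2, 3, 4, 5, 7).
  b_1=1 ≤ 1
  b_2=1 ≤ 2
  b_3=2 ≤ 3
  b_4=2 ≤ 4
  b_5=3 ≤ 5
  b_6=4 ≤ 6
  b_7=5 ≤ 7
  b_8=7 ≤ 8
All bounds hold ⇒ YES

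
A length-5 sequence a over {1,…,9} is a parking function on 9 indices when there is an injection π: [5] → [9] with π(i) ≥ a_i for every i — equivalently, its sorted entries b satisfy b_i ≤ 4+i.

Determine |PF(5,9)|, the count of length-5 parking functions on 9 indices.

|PF(5,9)| = (10−5)·10^(5−1) = 5 · 10000 = 50000 (Pollak)
One tuple (2,2,5,7,1) → sorted (1,2,2,5,7): b_i ≤ 4+i ∀i, a PF.

50000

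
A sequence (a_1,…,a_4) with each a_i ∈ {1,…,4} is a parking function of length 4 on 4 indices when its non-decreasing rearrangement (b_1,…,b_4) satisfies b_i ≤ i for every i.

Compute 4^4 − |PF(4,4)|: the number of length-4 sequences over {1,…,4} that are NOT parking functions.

131

#PF = 1·5^3 = 1·125 = 125 (Konheim–Weiss)
Check (4,2,4,2) → sorted (2,2,4,4): b_1=2>1, not a PF.
So 256 − 125 = 131 fail.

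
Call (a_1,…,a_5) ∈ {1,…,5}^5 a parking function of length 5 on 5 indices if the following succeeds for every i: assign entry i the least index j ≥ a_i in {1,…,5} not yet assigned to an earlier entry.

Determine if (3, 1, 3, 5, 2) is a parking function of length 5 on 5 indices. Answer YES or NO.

YES

Rearranged: b = (1, 2, 3, 3, 5).
  b_1=1 ≤ 1
  b_2=2 ≤ 2
  b_3=3 ≤ 3
  b_4=3 ≤ 4
  b_5=5 ≤ 5
All bounds hold ⇒ YES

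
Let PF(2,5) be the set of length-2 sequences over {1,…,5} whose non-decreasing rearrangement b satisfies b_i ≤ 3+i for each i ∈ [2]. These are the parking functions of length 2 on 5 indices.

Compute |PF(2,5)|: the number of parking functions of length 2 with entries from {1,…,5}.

24

#PF = (5−2+1)·(5+1)^(2−1) = 4×6 = 24 (Pollak)
Check (2,1) → sorted (1,2): b_i ≤ 3+i ∀i, a PF.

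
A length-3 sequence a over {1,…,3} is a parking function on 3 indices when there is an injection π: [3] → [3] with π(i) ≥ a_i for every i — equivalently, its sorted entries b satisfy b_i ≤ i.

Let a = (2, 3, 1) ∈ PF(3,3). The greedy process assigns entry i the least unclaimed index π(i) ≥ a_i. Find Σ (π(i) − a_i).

0

Σπ(i) = 1+…+3 = 6; Σa = 2+3+1 = 6; disp = 6−6 = 0.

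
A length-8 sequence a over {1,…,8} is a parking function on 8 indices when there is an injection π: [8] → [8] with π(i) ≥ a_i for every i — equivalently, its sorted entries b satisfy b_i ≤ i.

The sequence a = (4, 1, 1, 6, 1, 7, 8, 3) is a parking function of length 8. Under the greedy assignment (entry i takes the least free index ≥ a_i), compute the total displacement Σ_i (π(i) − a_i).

Σπ(i) = 1+…+8 = 36; Σa = 4+1+1+6+1+7+8+3 = 31; disp = 36−31 = 5.

5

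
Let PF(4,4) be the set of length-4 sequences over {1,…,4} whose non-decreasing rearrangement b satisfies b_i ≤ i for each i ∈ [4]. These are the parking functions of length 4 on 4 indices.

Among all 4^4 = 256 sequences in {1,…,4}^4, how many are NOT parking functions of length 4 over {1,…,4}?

131

#PF = (4+1−4)·(4+1)^{4−1} = 1 · 125 = 125
One tuple (2,2,4,4) → sorted (2,2,4,4): b_1=2>1, not a PF.
So 256 − 125 = 131 fail.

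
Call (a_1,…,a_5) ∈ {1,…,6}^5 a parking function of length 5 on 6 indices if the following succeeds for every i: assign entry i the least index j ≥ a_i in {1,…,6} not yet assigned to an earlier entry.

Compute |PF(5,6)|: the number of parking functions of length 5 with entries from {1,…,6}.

4802

#PF = (7−5)·7^(5−1) = 2·2401 = 4802
Check (4,5,3,2,6) → sorted (2,3,4,5,6): b_i ≤ 1+i ∀i, a PF.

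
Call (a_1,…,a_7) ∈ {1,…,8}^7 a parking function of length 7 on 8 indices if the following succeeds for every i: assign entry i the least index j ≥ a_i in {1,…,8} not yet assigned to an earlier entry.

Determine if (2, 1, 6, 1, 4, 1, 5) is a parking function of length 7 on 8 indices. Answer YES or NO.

YES

Rearranged: b = (1, 1, 1, 2, 4, 5, 6).
  b_1=1 ≤ 2
  b_2=1 ≤ 3
  b_3=1 ≤ 4
  b_4=2 ≤ 5
  b_5=4 ≤ 6
  b_6=5 ≤ 7
  b_7=6 ≤ 8
All bounds hold ⇒ YES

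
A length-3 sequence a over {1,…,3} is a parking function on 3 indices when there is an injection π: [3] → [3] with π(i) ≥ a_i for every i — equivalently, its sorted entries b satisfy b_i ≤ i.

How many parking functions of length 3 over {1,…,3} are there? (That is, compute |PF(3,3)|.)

|PF(3,3)| = (3+1−3)·(3+1)^{3−1} = 1×16 = 16 (Pollak)
E.g. (2,1,2) → sorted (1,2,2): b_i ≤ i ∀i, a PF.

16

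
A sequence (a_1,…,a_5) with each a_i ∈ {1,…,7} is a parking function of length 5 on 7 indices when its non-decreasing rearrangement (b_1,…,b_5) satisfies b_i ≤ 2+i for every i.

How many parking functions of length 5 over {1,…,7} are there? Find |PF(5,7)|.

|PF| = (7+1−5)·(7+1)^{5−1} = 3×4096 = 12288 (Konheim–Weiss)
Check (6,6,4,4,1) → sorted (1,4,4,6,6): b_i ≤ 2+i ∀i, a PF.

12288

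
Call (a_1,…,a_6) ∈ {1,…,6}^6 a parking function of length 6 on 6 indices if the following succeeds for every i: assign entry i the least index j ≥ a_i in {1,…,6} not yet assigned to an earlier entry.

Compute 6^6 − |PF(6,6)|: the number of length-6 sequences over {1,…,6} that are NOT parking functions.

29849

|PF(6,6)| = (7−6)·7^(6−1) = 1 · 16807 = 16807
Example (6,5,6,4,6,3) → sorted (3,4,5,6,6,6): b_1=3>1, not a PF.
Total 46656; non-PF = 46656−16807 = 29849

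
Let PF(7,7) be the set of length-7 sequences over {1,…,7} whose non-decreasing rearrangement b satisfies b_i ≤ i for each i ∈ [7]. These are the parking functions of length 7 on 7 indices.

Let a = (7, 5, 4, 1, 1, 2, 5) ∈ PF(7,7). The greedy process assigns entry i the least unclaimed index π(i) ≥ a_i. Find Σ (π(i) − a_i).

Σπ(i) = 1+…+7 = 28; Σa = 7+5+4+1+1+2+5 = 25; disp = 28−25 = 3.

3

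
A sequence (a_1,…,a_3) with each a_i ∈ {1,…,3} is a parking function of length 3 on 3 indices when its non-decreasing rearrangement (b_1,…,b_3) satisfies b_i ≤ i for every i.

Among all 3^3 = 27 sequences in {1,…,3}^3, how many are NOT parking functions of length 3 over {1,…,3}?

#PF = 1·4^2 = 1·16 = 16
One tuple (2,3,3) → sorted (2,3,3): b_1=2>1, not a PF.
Total 27; non-PF = 27−16 = 11

11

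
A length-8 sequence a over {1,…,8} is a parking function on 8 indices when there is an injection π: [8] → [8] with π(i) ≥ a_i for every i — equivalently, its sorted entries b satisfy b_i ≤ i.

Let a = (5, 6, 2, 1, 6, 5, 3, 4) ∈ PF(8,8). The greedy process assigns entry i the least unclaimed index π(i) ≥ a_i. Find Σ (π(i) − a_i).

Σπ(i) = 1+…+8 = 36; Σa = 5+6+2+1+6+5+3+4 = 32; disp = 36−32 = 4.

4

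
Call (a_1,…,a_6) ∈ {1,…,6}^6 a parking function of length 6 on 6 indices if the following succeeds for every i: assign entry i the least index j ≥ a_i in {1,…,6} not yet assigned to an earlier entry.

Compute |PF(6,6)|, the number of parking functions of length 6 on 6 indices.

#PF = (7−6)·7^(6−1) = 1×16807 = 16807 (Konheim–Weiss)
Example (1,2,5,1,1,1) → sorted (1,1,1,1,2,5): b_i ≤ i ∀i, a PF.

16807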